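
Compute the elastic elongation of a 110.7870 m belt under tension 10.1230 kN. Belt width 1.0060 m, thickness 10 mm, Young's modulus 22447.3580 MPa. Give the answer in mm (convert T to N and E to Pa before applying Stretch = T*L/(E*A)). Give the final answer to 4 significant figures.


A = 1.0060 * 0.01 = 0.01006 m^2
Stretch = 10.1230*1000 * 110.7870 / (22447.3580e6 * 0.01006) * 1000
Stretch = 4.966 mm


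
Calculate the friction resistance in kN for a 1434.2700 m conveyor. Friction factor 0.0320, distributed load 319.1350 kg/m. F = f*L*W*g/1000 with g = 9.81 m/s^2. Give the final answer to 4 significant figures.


F = 0.0320 * 1434.2700 * 319.1350 * 9.81 / 1000
F = 143.7 kN


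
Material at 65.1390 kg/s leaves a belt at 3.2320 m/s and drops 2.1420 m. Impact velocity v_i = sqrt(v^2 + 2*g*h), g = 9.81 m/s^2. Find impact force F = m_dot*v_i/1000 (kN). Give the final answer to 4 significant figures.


v_i = sqrt(3.2320^2 + 2*9.81*2.1420) = 7.24375 m/s
F = 65.1390 * 7.24375 / 1000
F = 0.4719 kN


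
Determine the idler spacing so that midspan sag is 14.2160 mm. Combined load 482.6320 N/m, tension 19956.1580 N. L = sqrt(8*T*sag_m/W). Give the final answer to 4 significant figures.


sag = 14.2160/1000 = 0.014216 m
L = sqrt(8 * 19956.1580 * 0.014216 / 482.6320)
L = 2.169 m


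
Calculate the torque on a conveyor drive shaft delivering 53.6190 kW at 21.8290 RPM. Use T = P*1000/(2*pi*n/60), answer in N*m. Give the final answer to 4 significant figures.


omega = 2*pi*21.8290/60 = 2.28593 rad/s
T = 53.6190*1000 / 2.28593
T = 23460 N*m


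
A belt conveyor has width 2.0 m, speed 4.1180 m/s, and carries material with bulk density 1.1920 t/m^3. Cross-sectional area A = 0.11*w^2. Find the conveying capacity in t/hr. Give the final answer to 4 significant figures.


A = 0.11 * 2.0^2 = 0.44 m^2
C = 0.44 * 4.1180 * 1.1920 * 3600
C = 7775 t/hr


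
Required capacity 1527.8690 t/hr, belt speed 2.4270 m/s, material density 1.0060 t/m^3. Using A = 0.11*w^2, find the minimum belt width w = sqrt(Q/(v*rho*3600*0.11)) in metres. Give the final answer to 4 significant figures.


A_req = 1527.8690 / (2.4270 * 1.0060 * 3600) = 0.173826 m^2
w = sqrt(0.173826 / 0.11)
w = 1.257 m


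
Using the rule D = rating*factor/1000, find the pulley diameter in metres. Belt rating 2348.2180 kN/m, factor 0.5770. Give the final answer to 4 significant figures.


D = 2348.2180 * 0.5770 / 1000
D = 1.355 m


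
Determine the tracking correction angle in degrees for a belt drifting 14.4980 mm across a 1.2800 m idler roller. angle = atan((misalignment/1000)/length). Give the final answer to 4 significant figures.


misalign_m = 14.4980 / 1000 = 0.014498 m
angle = atan(0.014498 / 1.2800)
angle = 0.6489 deg


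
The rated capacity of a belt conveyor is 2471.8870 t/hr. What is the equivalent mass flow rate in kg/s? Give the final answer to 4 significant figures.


m_dot = 2471.8870 * 1000 / 3600
m_dot = 686.6 kg/s


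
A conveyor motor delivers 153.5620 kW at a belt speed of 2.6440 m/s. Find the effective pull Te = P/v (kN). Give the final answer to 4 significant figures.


Te = P / v = 153.5620 / 2.6440
Te = 58.08 kN


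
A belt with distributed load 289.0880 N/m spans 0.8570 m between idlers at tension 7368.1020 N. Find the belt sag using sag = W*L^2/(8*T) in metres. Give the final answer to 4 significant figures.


sag = 289.0880 * 0.8570^2 / (8 * 7368.1020)
sag = 0.003602 m


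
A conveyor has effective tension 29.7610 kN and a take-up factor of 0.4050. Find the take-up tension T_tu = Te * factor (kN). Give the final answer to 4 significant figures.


T_tu = 29.7610 * 0.4050
T_tu = 12.05 kN


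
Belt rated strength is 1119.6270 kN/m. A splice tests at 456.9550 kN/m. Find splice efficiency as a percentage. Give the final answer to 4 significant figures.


Eff = 456.9550 / 1119.6270 * 100
Eff = 40.81 %


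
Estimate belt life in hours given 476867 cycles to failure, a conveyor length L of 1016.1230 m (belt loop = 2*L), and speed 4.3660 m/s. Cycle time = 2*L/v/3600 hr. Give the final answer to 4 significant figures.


cycle_time = 2 * 1016.1230 / 4.3660 / 3600 = 0.129297 hr
life = 476867 * 0.129297 = 61660 hours


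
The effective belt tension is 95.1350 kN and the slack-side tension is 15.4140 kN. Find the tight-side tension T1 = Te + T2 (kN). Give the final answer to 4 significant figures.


T1 = Te + T2 = 95.1350 + 15.4140
T1 = 110.5 kN


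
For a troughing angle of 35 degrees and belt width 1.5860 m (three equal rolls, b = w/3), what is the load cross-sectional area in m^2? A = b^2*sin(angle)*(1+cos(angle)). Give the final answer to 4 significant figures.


b = 1.5860/3 = 0.528667 m
A = 0.528667^2 * sin(35 deg) * (1 + cos(35 deg))
A = 0.2916 m^2


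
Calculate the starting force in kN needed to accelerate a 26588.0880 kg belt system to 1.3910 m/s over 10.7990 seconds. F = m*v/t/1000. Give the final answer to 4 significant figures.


F = 26588.0880 * 1.3910 / 10.7990 / 1000
F = 3.425 kN


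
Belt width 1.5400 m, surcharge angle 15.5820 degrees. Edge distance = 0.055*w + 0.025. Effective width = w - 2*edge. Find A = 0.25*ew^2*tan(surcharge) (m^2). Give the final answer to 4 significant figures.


edge = 0.055*1.5400 + 0.025 = 0.1097 m
ew = 1.5400 - 2*0.1097 = 1.3206 m
A = 0.25 * 1.3206^2 * tan(15.5820 deg)
A = 0.1216 m^2


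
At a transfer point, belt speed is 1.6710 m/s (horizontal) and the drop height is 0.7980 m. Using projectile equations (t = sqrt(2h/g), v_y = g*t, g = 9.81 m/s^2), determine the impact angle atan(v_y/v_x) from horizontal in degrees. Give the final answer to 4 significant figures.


t = sqrt(2*0.7980/9.81) = 0.40335 s
v_y = 9.81 * 0.40335 = 3.95686 m/s
angle = atan(3.95686 / 1.6710) = 67.11 deg


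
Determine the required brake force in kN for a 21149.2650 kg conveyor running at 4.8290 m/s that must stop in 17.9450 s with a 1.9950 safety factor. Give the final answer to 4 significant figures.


F = 21149.2650 * 4.8290 / 17.9450 * 1.9950 / 1000
F = 11.35 kN


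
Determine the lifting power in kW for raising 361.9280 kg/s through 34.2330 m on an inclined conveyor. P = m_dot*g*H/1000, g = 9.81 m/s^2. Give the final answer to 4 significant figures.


P = 361.9280 * 9.81 * 34.2330 / 1000
P = 121.5 kW


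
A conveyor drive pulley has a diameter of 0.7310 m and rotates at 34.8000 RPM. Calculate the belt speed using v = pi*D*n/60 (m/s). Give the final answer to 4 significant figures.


v = pi * 0.7310 * 34.8000 / 60
v = 1.332 m/s


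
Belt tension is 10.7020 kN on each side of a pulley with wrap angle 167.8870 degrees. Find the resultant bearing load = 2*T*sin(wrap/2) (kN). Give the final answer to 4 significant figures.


F = 2 * 10.7020 * sin(167.8870/2 deg)
F = 21.28 kN


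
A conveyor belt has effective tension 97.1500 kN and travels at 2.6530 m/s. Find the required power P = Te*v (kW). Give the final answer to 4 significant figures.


P = Te * v = 97.1500 * 2.6530
P = 257.7 kW


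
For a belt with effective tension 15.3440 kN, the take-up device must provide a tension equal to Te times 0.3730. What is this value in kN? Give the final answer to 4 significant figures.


T_tu = 15.3440 * 0.3730
T_tu = 5.723 kN


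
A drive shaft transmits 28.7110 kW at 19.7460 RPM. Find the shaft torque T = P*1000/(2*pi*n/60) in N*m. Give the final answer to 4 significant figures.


omega = 2*pi*19.7460/60 = 2.0678 rad/s
T = 28.7110*1000 / 2.0678
T = 13880 N*m


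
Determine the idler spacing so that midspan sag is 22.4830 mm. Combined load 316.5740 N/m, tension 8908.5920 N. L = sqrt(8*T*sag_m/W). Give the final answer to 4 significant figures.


sag = 22.4830/1000 = 0.022483 m
L = sqrt(8 * 8908.5920 * 0.022483 / 316.5740)
L = 2.250 m


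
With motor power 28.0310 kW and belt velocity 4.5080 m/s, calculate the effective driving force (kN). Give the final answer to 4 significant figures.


Te = P / v = 28.0310 / 4.5080
Te = 6.218 kN


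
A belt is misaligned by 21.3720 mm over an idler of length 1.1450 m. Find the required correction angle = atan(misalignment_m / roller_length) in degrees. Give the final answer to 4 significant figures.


misalign_m = 21.3720 / 1000 = 0.021372 m
angle = atan(0.021372 / 1.1450)
angle = 1.069 deg


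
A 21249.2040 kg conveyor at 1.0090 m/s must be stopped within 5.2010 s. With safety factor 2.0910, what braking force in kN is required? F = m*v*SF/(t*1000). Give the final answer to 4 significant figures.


F = 21249.2040 * 1.0090 / 5.2010 * 2.0910 / 1000
F = 8.620 kN


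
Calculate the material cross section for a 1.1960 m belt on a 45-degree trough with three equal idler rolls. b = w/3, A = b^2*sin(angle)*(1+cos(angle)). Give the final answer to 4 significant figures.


b = 1.1960/3 = 0.398667 m
A = 0.398667^2 * sin(45 deg) * (1 + cos(45 deg))
A = 0.1919 m^2


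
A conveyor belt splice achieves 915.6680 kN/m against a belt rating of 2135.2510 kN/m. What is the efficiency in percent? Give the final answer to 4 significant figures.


Eff = 915.6680 / 2135.2510 * 100
Eff = 42.88 %


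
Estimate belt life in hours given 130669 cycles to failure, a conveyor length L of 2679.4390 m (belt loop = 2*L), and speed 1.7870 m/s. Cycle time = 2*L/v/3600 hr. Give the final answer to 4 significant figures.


cycle_time = 2 * 2679.4390 / 1.7870 / 3600 = 0.833003 hr
life = 130669 * 0.833003 = 108800 hours


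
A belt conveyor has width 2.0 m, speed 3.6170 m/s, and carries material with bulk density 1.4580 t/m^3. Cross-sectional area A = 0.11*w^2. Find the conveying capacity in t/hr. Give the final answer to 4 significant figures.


A = 0.11 * 2.0^2 = 0.44 m^2
C = 0.44 * 3.6170 * 1.4580 * 3600
C = 8353 t/hr


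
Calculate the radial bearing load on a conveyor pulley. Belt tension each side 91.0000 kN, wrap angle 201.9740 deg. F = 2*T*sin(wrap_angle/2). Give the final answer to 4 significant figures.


F = 2 * 91.0000 * sin(201.9740/2 deg)
F = 178.7 kN


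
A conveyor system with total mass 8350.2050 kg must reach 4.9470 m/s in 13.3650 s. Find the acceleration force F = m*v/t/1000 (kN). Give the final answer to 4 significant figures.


F = 8350.2050 * 4.9470 / 13.3650 / 1000
F = 3.091 kN


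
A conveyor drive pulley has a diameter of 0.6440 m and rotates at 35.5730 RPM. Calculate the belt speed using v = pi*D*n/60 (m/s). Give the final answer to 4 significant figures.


v = pi * 0.6440 * 35.5730 / 60
v = 1.200 m/s


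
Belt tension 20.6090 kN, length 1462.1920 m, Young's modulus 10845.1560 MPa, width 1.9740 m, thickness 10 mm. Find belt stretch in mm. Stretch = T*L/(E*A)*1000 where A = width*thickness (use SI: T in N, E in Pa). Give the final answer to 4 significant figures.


A = 1.9740 * 0.01 = 0.01974 m^2
Stretch = 20.6090*1000 * 1462.1920 / (10845.1560e6 * 0.01974) * 1000
Stretch = 140.8 mm


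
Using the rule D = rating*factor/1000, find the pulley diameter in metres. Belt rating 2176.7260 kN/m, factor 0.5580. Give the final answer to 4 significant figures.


D = 2176.7260 * 0.5580 / 1000
D = 1.215 m


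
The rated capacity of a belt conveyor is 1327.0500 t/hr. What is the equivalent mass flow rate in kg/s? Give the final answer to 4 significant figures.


m_dot = 1327.0500 * 1000 / 3600
m_dot = 368.6 kg/s


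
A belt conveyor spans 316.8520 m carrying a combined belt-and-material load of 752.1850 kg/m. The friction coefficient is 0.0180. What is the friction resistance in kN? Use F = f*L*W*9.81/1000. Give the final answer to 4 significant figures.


F = 0.0180 * 316.8520 * 752.1850 * 9.81 / 1000
F = 42.08 kN


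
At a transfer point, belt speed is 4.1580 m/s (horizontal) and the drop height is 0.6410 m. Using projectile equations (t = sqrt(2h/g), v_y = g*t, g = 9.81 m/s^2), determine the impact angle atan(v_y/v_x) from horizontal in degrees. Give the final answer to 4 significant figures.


t = sqrt(2*0.6410/9.81) = 0.361501 s
v_y = 9.81 * 0.361501 = 3.54632 m/s
angle = atan(3.54632 / 4.1580) = 40.46 deg


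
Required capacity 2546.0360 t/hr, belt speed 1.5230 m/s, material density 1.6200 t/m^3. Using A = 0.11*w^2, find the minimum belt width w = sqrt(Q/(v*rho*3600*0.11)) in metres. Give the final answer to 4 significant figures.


A_req = 2546.0360 / (1.5230 * 1.6200 * 3600) = 0.286647 m^2
w = sqrt(0.286647 / 0.11)
w = 1.614 m


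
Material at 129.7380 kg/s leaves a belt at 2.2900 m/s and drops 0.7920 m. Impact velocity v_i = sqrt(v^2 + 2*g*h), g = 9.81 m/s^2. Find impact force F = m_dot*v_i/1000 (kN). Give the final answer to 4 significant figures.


v_i = sqrt(2.2900^2 + 2*9.81*0.7920) = 4.55885 m/s
F = 129.7380 * 4.55885 / 1000
F = 0.5915 kN


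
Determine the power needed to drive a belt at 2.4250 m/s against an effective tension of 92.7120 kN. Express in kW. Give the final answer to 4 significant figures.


P = Te * v = 92.7120 * 2.4250
P = 224.8 kW


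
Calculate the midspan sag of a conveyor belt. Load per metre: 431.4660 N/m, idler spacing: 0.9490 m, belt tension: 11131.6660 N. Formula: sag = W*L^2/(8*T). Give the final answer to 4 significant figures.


sag = 431.4660 * 0.9490^2 / (8 * 11131.6660)
sag = 0.004363 m


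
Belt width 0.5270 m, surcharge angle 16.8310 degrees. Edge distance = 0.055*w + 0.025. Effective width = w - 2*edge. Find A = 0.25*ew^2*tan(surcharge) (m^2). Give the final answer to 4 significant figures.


edge = 0.055*0.5270 + 0.025 = 0.053985 m
ew = 0.5270 - 2*0.053985 = 0.41903 m
A = 0.25 * 0.41903^2 * tan(16.8310 deg)
A = 0.01328 m^2


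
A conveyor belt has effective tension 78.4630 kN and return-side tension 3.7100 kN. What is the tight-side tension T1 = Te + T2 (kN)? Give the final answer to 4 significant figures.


T1 = Te + T2 = 78.4630 + 3.7100
T1 = 82.17 kN


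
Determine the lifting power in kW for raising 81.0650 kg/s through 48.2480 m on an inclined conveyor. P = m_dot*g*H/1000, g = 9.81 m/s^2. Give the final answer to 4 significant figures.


P = 81.0650 * 9.81 * 48.2480 / 1000
P = 38.37 kW


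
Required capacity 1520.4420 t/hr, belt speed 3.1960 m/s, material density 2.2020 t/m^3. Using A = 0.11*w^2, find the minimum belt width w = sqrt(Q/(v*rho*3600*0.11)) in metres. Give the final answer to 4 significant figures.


A_req = 1520.4420 / (3.1960 * 2.2020 * 3600) = 0.0600127 m^2
w = sqrt(0.0600127 / 0.11)
w = 0.7386 m


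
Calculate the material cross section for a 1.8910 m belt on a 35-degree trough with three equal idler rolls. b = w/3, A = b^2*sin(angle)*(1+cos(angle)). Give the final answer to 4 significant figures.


b = 1.8910/3 = 0.630333 m
A = 0.630333^2 * sin(35 deg) * (1 + cos(35 deg))
A = 0.4146 m^2


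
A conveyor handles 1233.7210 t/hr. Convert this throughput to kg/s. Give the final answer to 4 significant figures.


m_dot = 1233.7210 * 1000 / 3600
m_dot = 342.7 kg/s


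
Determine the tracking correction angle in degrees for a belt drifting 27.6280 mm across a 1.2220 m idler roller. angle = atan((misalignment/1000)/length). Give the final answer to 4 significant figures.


misalign_m = 27.6280 / 1000 = 0.027628 m
angle = atan(0.027628 / 1.2220)
angle = 1.295 deg


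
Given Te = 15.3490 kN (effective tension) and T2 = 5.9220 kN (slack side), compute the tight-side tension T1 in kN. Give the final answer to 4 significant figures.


T1 = Te + T2 = 15.3490 + 5.9220
T1 = 21.27 kN


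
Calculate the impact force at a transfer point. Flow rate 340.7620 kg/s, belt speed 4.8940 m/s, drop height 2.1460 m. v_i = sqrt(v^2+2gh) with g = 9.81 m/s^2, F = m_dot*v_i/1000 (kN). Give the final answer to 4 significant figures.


v_i = sqrt(4.8940^2 + 2*9.81*2.1460) = 8.12747 m/s
F = 340.7620 * 8.12747 / 1000
F = 2.770 kN


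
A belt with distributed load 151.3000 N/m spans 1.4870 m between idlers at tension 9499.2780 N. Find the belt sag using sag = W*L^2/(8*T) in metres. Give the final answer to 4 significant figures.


sag = 151.3000 * 1.4870^2 / (8 * 9499.2780)
sag = 0.004402 m


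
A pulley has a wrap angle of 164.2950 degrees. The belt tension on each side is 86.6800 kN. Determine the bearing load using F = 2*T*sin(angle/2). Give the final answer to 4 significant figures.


F = 2 * 86.6800 * sin(164.2950/2 deg)
F = 171.7 kN


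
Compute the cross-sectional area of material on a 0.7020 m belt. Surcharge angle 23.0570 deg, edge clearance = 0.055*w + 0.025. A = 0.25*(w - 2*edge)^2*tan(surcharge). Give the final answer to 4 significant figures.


edge = 0.055*0.7020 + 0.025 = 0.06361 m
ew = 0.7020 - 2*0.06361 = 0.57478 m
A = 0.25 * 0.57478^2 * tan(23.0570 deg)
A = 0.03516 m^2


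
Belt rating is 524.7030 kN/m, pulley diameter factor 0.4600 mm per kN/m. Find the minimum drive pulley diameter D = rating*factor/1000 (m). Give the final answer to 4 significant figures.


D = 524.7030 * 0.4600 / 1000
D = 0.2414 m


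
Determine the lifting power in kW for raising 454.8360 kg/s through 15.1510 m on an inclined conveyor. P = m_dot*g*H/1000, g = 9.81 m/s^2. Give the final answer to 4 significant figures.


P = 454.8360 * 9.81 * 15.1510 / 1000
P = 67.60 kW


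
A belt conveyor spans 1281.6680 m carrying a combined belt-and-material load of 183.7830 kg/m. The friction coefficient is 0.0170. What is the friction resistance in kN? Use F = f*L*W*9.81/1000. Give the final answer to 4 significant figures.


F = 0.0170 * 1281.6680 * 183.7830 * 9.81 / 1000
F = 39.28 kN


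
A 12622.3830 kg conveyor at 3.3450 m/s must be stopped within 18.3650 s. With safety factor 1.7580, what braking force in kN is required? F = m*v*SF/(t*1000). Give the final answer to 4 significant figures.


F = 12622.3830 * 3.3450 / 18.3650 * 1.7580 / 1000
F = 4.042 kN


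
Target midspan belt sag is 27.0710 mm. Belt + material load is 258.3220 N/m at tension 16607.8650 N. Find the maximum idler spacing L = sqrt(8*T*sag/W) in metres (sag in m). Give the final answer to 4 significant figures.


sag = 27.0710/1000 = 0.027071 m
L = sqrt(8 * 16607.8650 * 0.027071 / 258.3220)
L = 3.731 m


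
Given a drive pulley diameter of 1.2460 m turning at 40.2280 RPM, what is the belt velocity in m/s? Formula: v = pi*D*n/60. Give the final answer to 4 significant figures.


v = pi * 1.2460 * 40.2280 / 60
v = 2.624 m/s


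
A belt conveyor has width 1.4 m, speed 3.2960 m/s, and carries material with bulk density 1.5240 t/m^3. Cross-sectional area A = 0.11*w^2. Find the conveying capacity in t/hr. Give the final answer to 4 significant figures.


A = 0.11 * 1.4^2 = 0.2156 m^2
C = 0.2156 * 3.2960 * 1.5240 * 3600
C = 3899 t/hr


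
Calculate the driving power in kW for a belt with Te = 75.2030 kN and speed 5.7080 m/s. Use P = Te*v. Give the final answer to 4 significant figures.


P = Te * v = 75.2030 * 5.7080
P = 429.3 kW


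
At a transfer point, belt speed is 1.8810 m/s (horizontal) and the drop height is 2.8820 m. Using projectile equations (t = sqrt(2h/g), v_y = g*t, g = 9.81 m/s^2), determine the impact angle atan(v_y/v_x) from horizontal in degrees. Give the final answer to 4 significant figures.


t = sqrt(2*2.8820/9.81) = 0.766527 s
v_y = 9.81 * 0.766527 = 7.51963 m/s
angle = atan(7.51963 / 1.8810) = 75.96 deg


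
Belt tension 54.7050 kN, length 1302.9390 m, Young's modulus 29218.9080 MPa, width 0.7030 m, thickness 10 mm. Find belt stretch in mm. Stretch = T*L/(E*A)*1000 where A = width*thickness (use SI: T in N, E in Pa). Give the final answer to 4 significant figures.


A = 0.7030 * 0.01 = 0.00703 m^2
Stretch = 54.7050*1000 * 1302.9390 / (29218.9080e6 * 0.00703) * 1000
Stretch = 347.0 mm


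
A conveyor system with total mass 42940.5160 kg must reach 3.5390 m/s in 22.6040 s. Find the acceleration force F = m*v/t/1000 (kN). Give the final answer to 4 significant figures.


F = 42940.5160 * 3.5390 / 22.6040 / 1000
F = 6.723 kN


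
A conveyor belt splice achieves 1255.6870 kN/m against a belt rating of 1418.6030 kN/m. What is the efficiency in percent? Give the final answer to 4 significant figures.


Eff = 1255.6870 / 1418.6030 * 100
Eff = 88.52 %


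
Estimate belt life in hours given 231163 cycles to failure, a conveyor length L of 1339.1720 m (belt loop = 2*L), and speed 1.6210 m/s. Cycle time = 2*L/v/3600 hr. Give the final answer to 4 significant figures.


cycle_time = 2 * 1339.1720 / 1.6210 / 3600 = 0.458966 hr
life = 231163 * 0.458966 = 106100 hours


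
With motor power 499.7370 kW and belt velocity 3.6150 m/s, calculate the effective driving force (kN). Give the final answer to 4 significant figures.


Te = P / v = 499.7370 / 3.6150
Te = 138.2 kN


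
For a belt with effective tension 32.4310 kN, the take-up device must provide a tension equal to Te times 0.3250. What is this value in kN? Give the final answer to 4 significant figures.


T_tu = 32.4310 * 0.3250
T_tu = 10.54 kN


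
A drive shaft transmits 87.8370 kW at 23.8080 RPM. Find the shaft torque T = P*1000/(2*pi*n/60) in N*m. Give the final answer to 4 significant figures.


omega = 2*pi*23.8080/60 = 2.49317 rad/s
T = 87.8370*1000 / 2.49317
T = 35230 N*m


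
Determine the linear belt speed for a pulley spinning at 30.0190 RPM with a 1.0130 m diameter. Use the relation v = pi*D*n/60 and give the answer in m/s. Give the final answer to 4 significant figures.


v = pi * 1.0130 * 30.0190 / 60
v = 1.592 m/s


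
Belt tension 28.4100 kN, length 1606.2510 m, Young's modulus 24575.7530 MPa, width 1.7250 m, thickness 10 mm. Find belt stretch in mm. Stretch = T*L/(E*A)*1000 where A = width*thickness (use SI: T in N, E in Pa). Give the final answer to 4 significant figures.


A = 1.7250 * 0.01 = 0.01725 m^2
Stretch = 28.4100*1000 * 1606.2510 / (24575.7530e6 * 0.01725) * 1000
Stretch = 107.6 mm


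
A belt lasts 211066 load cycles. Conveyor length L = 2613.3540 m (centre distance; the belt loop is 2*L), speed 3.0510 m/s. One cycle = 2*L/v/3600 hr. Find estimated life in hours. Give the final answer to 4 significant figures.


cycle_time = 2 * 2613.3540 / 3.0510 / 3600 = 0.475865 hr
life = 211066 * 0.475865 = 100400 hours


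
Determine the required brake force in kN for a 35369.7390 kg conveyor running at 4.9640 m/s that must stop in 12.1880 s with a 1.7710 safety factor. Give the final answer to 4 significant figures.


F = 35369.7390 * 4.9640 / 12.1880 * 1.7710 / 1000
F = 25.51 kN


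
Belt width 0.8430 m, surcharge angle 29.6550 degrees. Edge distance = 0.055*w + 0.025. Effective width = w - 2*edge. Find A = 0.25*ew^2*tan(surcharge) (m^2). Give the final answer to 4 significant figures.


edge = 0.055*0.8430 + 0.025 = 0.071365 m
ew = 0.8430 - 2*0.071365 = 0.70027 m
A = 0.25 * 0.70027^2 * tan(29.6550 deg)
A = 0.06980 m^2


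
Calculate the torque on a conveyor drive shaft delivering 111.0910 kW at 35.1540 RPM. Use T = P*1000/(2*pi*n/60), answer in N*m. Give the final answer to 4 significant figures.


omega = 2*pi*35.1540/60 = 3.68132 rad/s
T = 111.0910*1000 / 3.68132
T = 30180 N*m


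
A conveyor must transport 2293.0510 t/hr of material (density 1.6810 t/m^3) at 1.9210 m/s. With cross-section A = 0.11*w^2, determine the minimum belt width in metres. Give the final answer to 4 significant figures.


A_req = 2293.0510 / (1.9210 * 1.6810 * 3600) = 0.19725 m^2
w = sqrt(0.19725 / 0.11)
w = 1.339 m


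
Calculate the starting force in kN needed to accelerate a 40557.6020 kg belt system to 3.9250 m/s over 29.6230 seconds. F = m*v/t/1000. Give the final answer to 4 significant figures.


F = 40557.6020 * 3.9250 / 29.6230 / 1000
F = 5.374 kN


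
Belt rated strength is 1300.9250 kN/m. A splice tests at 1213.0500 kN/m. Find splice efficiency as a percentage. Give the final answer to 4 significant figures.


Eff = 1213.0500 / 1300.9250 * 100
Eff = 93.25 %


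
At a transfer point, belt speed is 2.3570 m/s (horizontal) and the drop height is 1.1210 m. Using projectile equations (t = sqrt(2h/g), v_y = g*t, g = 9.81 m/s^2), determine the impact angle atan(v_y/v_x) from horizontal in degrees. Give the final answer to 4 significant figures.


t = sqrt(2*1.1210/9.81) = 0.478061 s
v_y = 9.81 * 0.478061 = 4.68978 m/s
angle = atan(4.68978 / 2.3570) = 63.32 deg


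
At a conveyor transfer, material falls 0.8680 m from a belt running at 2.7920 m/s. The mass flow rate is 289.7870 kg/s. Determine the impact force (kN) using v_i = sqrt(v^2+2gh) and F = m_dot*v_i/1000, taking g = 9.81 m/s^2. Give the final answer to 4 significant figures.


v_i = sqrt(2.7920^2 + 2*9.81*0.8680) = 4.98251 m/s
F = 289.7870 * 4.98251 / 1000
F = 1.444 kN


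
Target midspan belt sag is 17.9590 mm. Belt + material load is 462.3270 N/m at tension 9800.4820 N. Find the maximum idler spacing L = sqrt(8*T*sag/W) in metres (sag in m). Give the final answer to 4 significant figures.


sag = 17.9590/1000 = 0.017959 m
L = sqrt(8 * 9800.4820 * 0.017959 / 462.3270)
L = 1.745 m


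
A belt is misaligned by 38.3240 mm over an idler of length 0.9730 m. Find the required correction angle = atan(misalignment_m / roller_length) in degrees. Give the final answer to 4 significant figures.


misalign_m = 38.3240 / 1000 = 0.038324 m
angle = atan(0.038324 / 0.9730)
angle = 2.256 deg


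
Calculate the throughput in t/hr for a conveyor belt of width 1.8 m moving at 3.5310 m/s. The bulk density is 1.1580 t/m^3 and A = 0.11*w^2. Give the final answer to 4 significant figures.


A = 0.11 * 1.8^2 = 0.3564 m^2
C = 0.3564 * 3.5310 * 1.1580 * 3600
C = 5246 t/hr


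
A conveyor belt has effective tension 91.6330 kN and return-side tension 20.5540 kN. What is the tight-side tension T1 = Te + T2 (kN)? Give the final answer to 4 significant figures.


T1 = Te + T2 = 91.6330 + 20.5540
T1 = 112.2 kN


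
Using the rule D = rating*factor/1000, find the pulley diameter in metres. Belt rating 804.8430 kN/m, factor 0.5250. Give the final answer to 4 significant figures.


D = 804.8430 * 0.5250 / 1000
D = 0.4225 m


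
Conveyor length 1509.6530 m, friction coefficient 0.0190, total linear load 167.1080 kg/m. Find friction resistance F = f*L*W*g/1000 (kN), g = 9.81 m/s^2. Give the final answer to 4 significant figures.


F = 0.0190 * 1509.6530 * 167.1080 * 9.81 / 1000
F = 47.02 kN


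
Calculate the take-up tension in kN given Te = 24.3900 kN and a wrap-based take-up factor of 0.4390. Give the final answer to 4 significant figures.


T_tu = 24.3900 * 0.4390
T_tu = 10.71 kN


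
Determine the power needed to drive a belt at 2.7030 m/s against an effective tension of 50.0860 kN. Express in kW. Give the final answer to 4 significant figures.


P = Te * v = 50.0860 * 2.7030
P = 135.4 kW


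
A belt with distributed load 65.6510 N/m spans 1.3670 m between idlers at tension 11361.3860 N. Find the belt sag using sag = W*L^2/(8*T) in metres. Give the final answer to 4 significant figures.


sag = 65.6510 * 1.3670^2 / (8 * 11361.3860)
sag = 0.001350 m


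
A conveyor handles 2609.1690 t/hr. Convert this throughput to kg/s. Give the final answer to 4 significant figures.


m_dot = 2609.1690 * 1000 / 3600
m_dot = 724.8 kg/s


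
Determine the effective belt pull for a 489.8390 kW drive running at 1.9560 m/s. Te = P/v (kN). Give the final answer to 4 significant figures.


Te = P / v = 489.8390 / 1.9560
Te = 250.4 kN


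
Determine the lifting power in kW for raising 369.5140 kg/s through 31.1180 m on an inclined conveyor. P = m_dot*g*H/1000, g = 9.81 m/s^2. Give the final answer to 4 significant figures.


P = 369.5140 * 9.81 * 31.1180 / 1000
P = 112.8 kW


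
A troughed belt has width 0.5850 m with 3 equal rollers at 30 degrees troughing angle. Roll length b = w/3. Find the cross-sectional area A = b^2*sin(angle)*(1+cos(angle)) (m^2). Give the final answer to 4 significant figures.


b = 0.5850/3 = 0.195 m
A = 0.195^2 * sin(30 deg) * (1 + cos(30 deg))
A = 0.03548 m^2


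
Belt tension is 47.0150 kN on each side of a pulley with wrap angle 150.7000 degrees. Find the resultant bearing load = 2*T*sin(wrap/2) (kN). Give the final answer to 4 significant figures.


F = 2 * 47.0150 * sin(150.7000/2 deg)
F = 90.97 kN


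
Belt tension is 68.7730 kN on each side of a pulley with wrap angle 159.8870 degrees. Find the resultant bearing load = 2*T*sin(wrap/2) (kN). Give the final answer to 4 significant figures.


F = 2 * 68.7730 * sin(159.8870/2 deg)
F = 135.4 kN


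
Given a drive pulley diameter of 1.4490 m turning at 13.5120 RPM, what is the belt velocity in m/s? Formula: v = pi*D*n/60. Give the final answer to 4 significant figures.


v = pi * 1.4490 * 13.5120 / 60
v = 1.025 m/s


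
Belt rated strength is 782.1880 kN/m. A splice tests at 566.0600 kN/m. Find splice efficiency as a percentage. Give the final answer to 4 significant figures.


Eff = 566.0600 / 782.1880 * 100
Eff = 72.37 %


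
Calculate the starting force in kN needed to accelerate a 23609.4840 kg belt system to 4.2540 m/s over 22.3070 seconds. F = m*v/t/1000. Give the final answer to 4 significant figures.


F = 23609.4840 * 4.2540 / 22.3070 / 1000
F = 4.502 kN


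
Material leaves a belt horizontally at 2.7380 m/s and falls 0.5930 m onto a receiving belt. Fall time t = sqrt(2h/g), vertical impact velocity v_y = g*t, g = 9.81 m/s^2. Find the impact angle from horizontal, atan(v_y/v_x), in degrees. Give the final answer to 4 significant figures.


t = sqrt(2*0.5930/9.81) = 0.347703 s
v_y = 9.81 * 0.347703 = 3.41097 m/s
angle = atan(3.41097 / 2.7380) = 51.25 deg


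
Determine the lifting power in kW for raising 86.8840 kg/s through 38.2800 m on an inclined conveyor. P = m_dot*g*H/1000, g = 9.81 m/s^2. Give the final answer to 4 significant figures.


P = 86.8840 * 9.81 * 38.2800 / 1000
P = 32.63 kW


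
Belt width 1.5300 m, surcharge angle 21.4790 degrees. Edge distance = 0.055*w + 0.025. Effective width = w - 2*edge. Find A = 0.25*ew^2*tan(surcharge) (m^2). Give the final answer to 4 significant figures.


edge = 0.055*1.5300 + 0.025 = 0.10915 m
ew = 1.5300 - 2*0.10915 = 1.3117 m
A = 0.25 * 1.3117^2 * tan(21.4790 deg)
A = 0.1693 m^2


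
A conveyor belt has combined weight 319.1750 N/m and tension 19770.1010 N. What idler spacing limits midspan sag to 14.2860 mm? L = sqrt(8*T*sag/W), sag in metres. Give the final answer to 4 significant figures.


sag = 14.2860/1000 = 0.014286 m
L = sqrt(8 * 19770.1010 * 0.014286 / 319.1750)
L = 2.661 m


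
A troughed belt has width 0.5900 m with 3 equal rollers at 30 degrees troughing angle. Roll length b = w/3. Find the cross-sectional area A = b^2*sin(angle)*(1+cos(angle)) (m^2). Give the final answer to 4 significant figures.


b = 0.5900/3 = 0.196667 m
A = 0.196667^2 * sin(30 deg) * (1 + cos(30 deg))
A = 0.03609 m^2


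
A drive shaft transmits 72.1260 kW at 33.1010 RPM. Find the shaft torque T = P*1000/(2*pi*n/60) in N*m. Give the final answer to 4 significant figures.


omega = 2*pi*33.1010/60 = 3.46633 rad/s
T = 72.1260*1000 / 3.46633
T = 20810 N*m


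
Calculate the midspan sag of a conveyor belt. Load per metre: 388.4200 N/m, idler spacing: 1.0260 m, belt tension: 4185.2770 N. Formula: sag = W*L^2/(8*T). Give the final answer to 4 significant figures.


sag = 388.4200 * 1.0260^2 / (8 * 4185.2770)
sag = 0.01221 m


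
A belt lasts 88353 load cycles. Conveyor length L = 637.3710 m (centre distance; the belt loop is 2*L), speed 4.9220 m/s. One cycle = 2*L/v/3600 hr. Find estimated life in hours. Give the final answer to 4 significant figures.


cycle_time = 2 * 637.3710 / 4.9220 / 3600 = 0.0719413 hr
life = 88353 * 0.0719413 = 6356 hours


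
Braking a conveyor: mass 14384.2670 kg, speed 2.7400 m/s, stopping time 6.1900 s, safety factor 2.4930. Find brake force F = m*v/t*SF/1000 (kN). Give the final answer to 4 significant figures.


F = 14384.2670 * 2.7400 / 6.1900 * 2.4930 / 1000
F = 15.87 kN


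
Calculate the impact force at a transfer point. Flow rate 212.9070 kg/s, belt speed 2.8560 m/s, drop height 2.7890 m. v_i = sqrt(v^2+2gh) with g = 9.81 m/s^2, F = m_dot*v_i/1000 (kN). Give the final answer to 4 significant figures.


v_i = sqrt(2.8560^2 + 2*9.81*2.7890) = 7.9295 m/s
F = 212.9070 * 7.9295 / 1000
F = 1.688 kN


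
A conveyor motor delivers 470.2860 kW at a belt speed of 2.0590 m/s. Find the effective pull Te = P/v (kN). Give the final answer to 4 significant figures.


Te = P / v = 470.2860 / 2.0590
Te = 228.4 kN


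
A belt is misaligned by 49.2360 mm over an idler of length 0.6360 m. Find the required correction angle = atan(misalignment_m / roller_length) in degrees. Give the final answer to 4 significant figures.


misalign_m = 49.2360 / 1000 = 0.049236 m
angle = atan(0.049236 / 0.6360)
angle = 4.427 deg


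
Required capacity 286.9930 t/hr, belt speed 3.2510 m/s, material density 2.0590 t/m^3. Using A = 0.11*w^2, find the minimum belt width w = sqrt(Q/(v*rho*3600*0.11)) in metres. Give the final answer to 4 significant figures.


A_req = 286.9930 / (3.2510 * 2.0590 * 3600) = 0.0119096 m^2
w = sqrt(0.0119096 / 0.11)
w = 0.3290 m


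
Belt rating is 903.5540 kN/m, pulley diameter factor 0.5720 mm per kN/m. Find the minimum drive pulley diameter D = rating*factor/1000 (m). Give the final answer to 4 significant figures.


D = 903.5540 * 0.5720 / 1000
D = 0.5168 m


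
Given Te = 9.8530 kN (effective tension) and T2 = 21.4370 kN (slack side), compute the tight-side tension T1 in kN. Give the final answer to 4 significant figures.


T1 = Te + T2 = 9.8530 + 21.4370
T1 = 31.29 kN


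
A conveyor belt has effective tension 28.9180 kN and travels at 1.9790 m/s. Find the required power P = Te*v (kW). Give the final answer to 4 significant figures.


P = Te * v = 28.9180 * 1.9790
P = 57.23 kW


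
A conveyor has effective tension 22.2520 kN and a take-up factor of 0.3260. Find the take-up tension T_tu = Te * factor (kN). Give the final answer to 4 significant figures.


T_tu = 22.2520 * 0.3260
T_tu = 7.254 kN


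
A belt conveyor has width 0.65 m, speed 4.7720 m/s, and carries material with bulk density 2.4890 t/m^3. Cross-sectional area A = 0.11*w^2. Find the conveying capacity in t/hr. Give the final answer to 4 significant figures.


A = 0.11 * 0.65^2 = 0.046475 m^2
C = 0.046475 * 4.7720 * 2.4890 * 3600
C = 1987 t/hr


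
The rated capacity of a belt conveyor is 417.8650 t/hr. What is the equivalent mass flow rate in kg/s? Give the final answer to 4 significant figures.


m_dot = 417.8650 * 1000 / 3600
m_dot = 116.1 kg/s


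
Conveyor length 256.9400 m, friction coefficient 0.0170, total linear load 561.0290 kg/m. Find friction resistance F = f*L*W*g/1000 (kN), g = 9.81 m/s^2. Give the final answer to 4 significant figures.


F = 0.0170 * 256.9400 * 561.0290 * 9.81 / 1000
F = 24.04 kN


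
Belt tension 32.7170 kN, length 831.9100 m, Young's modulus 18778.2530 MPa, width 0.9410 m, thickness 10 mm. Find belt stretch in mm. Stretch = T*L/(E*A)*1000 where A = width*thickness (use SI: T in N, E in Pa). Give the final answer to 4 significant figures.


A = 0.9410 * 0.01 = 0.00941 m^2
Stretch = 32.7170*1000 * 831.9100 / (18778.2530e6 * 0.00941) * 1000
Stretch = 154.0 mm


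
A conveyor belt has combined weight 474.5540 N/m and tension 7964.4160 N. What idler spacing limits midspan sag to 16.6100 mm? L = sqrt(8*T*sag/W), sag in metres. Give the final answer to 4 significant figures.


sag = 16.6100/1000 = 0.016610 m
L = sqrt(8 * 7964.4160 * 0.016610 / 474.5540)
L = 1.493 m


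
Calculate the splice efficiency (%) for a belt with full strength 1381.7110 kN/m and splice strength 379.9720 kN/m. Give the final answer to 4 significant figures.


Eff = 379.9720 / 1381.7110 * 100
Eff = 27.50 %


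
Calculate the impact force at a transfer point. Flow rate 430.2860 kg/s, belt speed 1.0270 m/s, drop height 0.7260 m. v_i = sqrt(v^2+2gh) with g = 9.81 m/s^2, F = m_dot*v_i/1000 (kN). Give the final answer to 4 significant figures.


v_i = sqrt(1.0270^2 + 2*9.81*0.7260) = 3.91137 m/s
F = 430.2860 * 3.91137 / 1000
F = 1.683 kN


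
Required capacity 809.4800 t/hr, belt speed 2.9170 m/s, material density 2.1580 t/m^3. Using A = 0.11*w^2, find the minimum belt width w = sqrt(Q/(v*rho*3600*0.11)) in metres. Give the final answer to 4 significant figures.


A_req = 809.4800 / (2.9170 * 2.1580 * 3600) = 0.0357204 m^2
w = sqrt(0.0357204 / 0.11)
w = 0.5699 m


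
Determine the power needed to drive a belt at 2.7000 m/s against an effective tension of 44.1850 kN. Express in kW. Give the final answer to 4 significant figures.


P = Te * v = 44.1850 * 2.7000
P = 119.3 kW


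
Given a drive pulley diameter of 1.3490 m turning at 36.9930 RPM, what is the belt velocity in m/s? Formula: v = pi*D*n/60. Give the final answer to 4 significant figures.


v = pi * 1.3490 * 36.9930 / 60
v = 2.613 m/s


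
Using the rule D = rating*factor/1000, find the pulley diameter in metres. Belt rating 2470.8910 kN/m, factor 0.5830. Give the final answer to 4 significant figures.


D = 2470.8910 * 0.5830 / 1000
D = 1.441 m


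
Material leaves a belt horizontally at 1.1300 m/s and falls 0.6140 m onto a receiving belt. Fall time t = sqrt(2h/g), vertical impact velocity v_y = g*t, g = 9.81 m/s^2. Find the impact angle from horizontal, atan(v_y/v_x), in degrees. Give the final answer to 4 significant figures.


t = sqrt(2*0.6140/9.81) = 0.353806 s
v_y = 9.81 * 0.353806 = 3.47084 m/s
angle = atan(3.47084 / 1.1300) = 71.97 deg


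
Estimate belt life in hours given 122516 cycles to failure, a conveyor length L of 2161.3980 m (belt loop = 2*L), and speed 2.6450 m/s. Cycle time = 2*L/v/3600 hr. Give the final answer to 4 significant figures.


cycle_time = 2 * 2161.3980 / 2.6450 / 3600 = 0.45398 hr
life = 122516 * 0.45398 = 55620 hours


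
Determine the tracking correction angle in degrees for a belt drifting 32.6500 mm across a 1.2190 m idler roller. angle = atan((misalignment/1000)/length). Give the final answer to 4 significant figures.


misalign_m = 32.6500 / 1000 = 0.032650 m
angle = atan(0.032650 / 1.2190)
angle = 1.534 deg


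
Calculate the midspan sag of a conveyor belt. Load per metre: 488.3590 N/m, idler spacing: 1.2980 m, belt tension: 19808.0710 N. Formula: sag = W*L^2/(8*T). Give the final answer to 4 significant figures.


sag = 488.3590 * 1.2980^2 / (8 * 19808.0710)
sag = 0.005192 m


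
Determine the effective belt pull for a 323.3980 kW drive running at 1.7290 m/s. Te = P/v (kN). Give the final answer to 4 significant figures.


Te = P / v = 323.3980 / 1.7290
Te = 187.0 kN


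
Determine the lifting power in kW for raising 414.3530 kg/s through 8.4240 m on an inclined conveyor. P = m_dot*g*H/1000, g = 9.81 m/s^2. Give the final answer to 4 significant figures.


P = 414.3530 * 9.81 * 8.4240 / 1000
P = 34.24 kW


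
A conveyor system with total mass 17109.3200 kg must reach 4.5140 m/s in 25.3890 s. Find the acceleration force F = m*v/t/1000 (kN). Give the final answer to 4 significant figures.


F = 17109.3200 * 4.5140 / 25.3890 / 1000
F = 3.042 kN


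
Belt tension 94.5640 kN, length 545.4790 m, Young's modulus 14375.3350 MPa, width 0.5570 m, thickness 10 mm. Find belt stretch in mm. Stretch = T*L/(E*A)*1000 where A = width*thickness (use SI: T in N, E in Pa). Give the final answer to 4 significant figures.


A = 0.5570 * 0.01 = 0.00557 m^2
Stretch = 94.5640*1000 * 545.4790 / (14375.3350e6 * 0.00557) * 1000
Stretch = 644.2 mm


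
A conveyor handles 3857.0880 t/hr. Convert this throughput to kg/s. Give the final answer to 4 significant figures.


m_dot = 3857.0880 * 1000 / 3600
m_dot = 1071 kg/s


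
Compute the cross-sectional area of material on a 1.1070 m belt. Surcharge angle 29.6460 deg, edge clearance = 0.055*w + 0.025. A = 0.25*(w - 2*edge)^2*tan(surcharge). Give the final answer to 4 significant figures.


edge = 0.055*1.1070 + 0.025 = 0.085885 m
ew = 1.1070 - 2*0.085885 = 0.93523 m
A = 0.25 * 0.93523^2 * tan(29.6460 deg)
A = 0.1245 m^2
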